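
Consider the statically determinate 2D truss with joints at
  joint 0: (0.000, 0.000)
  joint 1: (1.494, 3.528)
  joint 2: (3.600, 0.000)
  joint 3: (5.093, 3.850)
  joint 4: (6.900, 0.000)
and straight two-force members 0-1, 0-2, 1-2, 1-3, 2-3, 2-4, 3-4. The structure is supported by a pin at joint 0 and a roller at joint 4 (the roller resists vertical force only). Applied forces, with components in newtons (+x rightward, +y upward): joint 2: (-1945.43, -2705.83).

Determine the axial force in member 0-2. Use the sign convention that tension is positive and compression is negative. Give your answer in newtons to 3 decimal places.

-1397.421

N=5 nodes, M=7 members, R=3 reactions → 2N=10, M+R=10
member 0 (0-1): L=3.8313, (cx,cy)=(0.3899,0.9208)
member 1 (0-2): L=3.6000, (cx,cy)=(1.0000,0.0000)
member 2 (1-2): L=4.1088, (cx,cy)=(0.5126,-0.8587)
member 3 (1-3): L=3.6134, (cx,cy)=(0.9960,0.0891)
member 4 (2-3): L=4.1294, (cx,cy)=(0.3616,0.9323)
member 5 (2-4): L=3.3000, (cx,cy)=(1.0000,0.0000)
member 6 (3-4): L=4.2530, (cx,cy)=(0.4249,-0.9052)
solve A·x = −loads:
  F[0-1] = -1405.3431 N (compression)
  F[0-2] = -1397.4214 N (compression)
  F[1-2] = +1376.5068 N (tension)
  F[1-3] = -1258.5605 N (compression)
  F[2-3] = +1634.4640 N (tension)
  F[2-4] = +662.5999 N (tension)
  F[3-4] = -1559.5003 N (compression)
  Rx@0 = +1945.4300 N
  Ry@0 = +1294.0926 N
  Ry@4 = +1411.7374 N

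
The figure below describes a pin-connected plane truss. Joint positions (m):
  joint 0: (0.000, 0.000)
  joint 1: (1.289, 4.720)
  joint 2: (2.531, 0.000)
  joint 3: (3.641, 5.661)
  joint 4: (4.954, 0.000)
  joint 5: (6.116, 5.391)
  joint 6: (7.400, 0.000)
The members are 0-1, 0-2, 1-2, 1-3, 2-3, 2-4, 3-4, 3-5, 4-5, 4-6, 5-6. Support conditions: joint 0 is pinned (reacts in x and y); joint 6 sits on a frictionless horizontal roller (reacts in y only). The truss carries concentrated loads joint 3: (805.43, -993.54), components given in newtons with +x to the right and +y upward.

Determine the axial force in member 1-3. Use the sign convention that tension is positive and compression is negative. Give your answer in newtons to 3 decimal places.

N=7 nodes, M=11 members, R=3 reactions → 2N=14, M+R=14
member 0 (0-1): L=4.8928, (cx,cy)=(0.2634,0.9647)
member 1 (0-2): L=2.5310, (cx,cy)=(1.0000,0.0000)
member 2 (1-2): L=4.8807, (cx,cy)=(0.2545,-0.9671)
member 3 (1-3): L=2.5333, (cx,cy)=(0.9284,0.3715)
member 4 (2-3): L=5.7688, (cx,cy)=(0.1924,0.9813)
member 5 (2-4): L=2.4230, (cx,cy)=(1.0000,0.0000)
member 6 (3-4): L=5.8113, (cx,cy)=(0.2259,-0.9741)
member 7 (3-5): L=2.4897, (cx,cy)=(0.9941,-0.1084)
member 8 (4-5): L=5.5148, (cx,cy)=(0.2107,0.9775)
member 9 (4-6): L=2.4460, (cx,cy)=(1.0000,0.0000)
member 10 (5-6): L=5.5418, (cx,cy)=(0.2317,-0.9728)
solve A·x = −loads:
  F[0-1] = +115.5442 N (tension)
  F[0-2] = +774.9904 N (tension)
  F[1-2] = -92.8851 N (compression)
  F[1-3] = +58.2438 N (tension)
  F[2-3] = +91.5378 N (tension)
  F[2-4] = +733.7404 N (tension)
  F[3-4] = -1079.4792 N (compression)
  F[3-5] = -492.7488 N (compression)
  F[4-5] = +1075.7153 N (tension)
  F[4-6] = +263.1837 N (tension)
  F[5-6] = -1135.9120 N (compression)
  Rx@0 = -805.4300 N
  Ry@0 = -111.4625 N
  Ry@6 = +1105.0025 N

58.244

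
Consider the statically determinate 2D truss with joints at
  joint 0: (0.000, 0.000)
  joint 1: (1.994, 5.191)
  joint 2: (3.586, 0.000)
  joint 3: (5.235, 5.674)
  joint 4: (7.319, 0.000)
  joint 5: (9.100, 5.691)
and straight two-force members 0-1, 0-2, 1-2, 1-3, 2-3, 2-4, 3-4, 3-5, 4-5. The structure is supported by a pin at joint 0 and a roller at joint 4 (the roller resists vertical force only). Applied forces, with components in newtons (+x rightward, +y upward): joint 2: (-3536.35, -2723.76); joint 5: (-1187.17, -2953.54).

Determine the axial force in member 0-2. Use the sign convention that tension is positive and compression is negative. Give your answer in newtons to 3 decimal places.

-4111.367

N=6 nodes, M=9 members, R=3 reactions → 2N=12, M+R=12
member 0 (0-1): L=5.5608, (cx,cy)=(0.3586,0.9335)
member 1 (0-2): L=3.5860, (cx,cy)=(1.0000,0.0000)
member 2 (1-2): L=5.4296, (cx,cy)=(0.2932,-0.9560)
member 3 (1-3): L=3.2768, (cx,cy)=(0.9891,0.1474)
member 4 (2-3): L=5.9088, (cx,cy)=(0.2791,0.9603)
member 5 (2-4): L=3.7330, (cx,cy)=(1.0000,0.0000)
member 6 (3-4): L=6.0446, (cx,cy)=(0.3448,-0.9387)
member 7 (3-5): L=3.8650, (cx,cy)=(1.0000,0.0044)
member 8 (4-5): L=5.9632, (cx,cy)=(0.2987,0.9544)
solve A·x = −loads:
  F[0-1] = -1707.1510 N (compression)
  F[0-2] = -4111.3674 N (compression)
  F[1-2] = +1502.7778 N (tension)
  F[1-3] = -1064.4021 N (compression)
  F[2-3] = +1340.2813 N (tension)
  F[2-4] = -508.4362 N (compression)
  F[3-4] = -1205.1883 N (compression)
  F[3-5] = -263.2237 N (compression)
  F[4-5] = -3093.5808 N (compression)
  Rx@0 = +4723.5200 N
  Ry@0 = +1593.6229 N
  Ry@4 = +4083.6771 N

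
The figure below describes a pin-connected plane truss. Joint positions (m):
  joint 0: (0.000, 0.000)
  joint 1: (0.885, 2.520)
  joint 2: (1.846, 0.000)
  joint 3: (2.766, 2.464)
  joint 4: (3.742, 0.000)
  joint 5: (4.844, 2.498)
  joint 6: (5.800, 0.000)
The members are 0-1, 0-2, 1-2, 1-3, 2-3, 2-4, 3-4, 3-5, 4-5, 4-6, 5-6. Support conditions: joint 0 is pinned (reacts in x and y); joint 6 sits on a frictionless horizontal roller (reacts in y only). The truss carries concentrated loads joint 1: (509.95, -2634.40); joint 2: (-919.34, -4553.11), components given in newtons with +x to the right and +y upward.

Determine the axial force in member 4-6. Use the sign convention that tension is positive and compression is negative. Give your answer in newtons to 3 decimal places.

793.228

N=7 nodes, M=11 members, R=3 reactions → 2N=14, M+R=14
member 0 (0-1): L=2.6709, (cx,cy)=(0.3314,0.9435)
member 1 (0-2): L=1.8460, (cx,cy)=(1.0000,0.0000)
member 2 (1-2): L=2.6970, (cx,cy)=(0.3563,-0.9344)
member 3 (1-3): L=1.8818, (cx,cy)=(0.9996,-0.0298)
member 4 (2-3): L=2.6302, (cx,cy)=(0.3498,0.9368)
member 5 (2-4): L=1.8960, (cx,cy)=(1.0000,0.0000)
member 6 (3-4): L=2.6503, (cx,cy)=(0.3683,-0.9297)
member 7 (3-5): L=2.0783, (cx,cy)=(0.9999,0.0164)
member 8 (4-5): L=2.7303, (cx,cy)=(0.4036,0.9149)
member 9 (4-6): L=2.0580, (cx,cy)=(1.0000,0.0000)
member 10 (5-6): L=2.6747, (cx,cy)=(0.3574,-0.9339)
solve A·x = −loads:
  F[0-1] = -5421.0771 N (compression)
  F[0-2] = +1386.8887 N (tension)
  F[1-2] = +2759.4803 N (tension)
  F[1-3] = -3290.9417 N (compression)
  F[2-3] = +2107.9105 N (tension)
  F[2-4] = +2552.1587 N (tension)
  F[3-4] = -2259.6310 N (compression)
  F[3-5] = -1720.2438 N (compression)
  F[4-5] = +2296.1702 N (tension)
  F[4-6] = +793.2284 N (tension)
  F[5-6] = -2219.2847 N (compression)
  Rx@0 = +409.3900 N
  Ry@0 = +5114.8274 N
  Ry@6 = +2072.6826 N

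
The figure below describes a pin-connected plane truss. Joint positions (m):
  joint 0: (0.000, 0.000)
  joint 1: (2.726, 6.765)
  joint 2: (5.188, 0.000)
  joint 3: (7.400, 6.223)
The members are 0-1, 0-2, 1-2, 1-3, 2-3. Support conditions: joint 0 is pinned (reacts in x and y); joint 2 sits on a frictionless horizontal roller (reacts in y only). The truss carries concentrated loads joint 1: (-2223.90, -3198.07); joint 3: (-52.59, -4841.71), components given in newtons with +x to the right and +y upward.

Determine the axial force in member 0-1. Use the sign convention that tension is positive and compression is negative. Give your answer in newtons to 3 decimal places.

-2605.091

N=4 nodes, M=5 members, R=3 reactions → 2N=8, M+R=8
member 0 (0-1): L=7.2936, (cx,cy)=(0.3738,0.9275)
member 1 (0-2): L=5.1880, (cx,cy)=(1.0000,0.0000)
member 2 (1-2): L=7.1991, (cx,cy)=(0.3420,-0.9397)
member 3 (1-3): L=4.7053, (cx,cy)=(0.9933,-0.1152)
member 4 (2-3): L=6.6044, (cx,cy)=(0.3349,0.9422)
solve A·x = −loads:
  F[0-1] = -2605.0905 N (compression)
  F[0-2] = -1302.8286 N (compression)
  F[1-2] = -1029.6727 N (compression)
  F[1-3] = +1613.1122 N (tension)
  F[2-3] = -4941.2843 N (compression)
  Rx@0 = +2276.4900 N
  Ry@0 = +2416.2947 N
  Ry@2 = +5623.4853 N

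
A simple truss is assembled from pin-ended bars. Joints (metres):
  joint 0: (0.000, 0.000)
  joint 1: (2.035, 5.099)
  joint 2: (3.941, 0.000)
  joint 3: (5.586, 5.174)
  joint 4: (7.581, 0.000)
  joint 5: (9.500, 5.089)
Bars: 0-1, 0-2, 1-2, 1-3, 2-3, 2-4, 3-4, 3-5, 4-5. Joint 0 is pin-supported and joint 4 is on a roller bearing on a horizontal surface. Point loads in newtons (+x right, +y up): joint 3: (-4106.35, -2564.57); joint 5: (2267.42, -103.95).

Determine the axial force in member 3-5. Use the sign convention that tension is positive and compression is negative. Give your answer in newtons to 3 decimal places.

N=6 nodes, M=9 members, R=3 reactions → 2N=12, M+R=12
member 0 (0-1): L=5.4901, (cx,cy)=(0.3707,0.9288)
member 1 (0-2): L=3.9410, (cx,cy)=(1.0000,0.0000)
member 2 (1-2): L=5.4436, (cx,cy)=(0.3501,-0.9367)
member 3 (1-3): L=3.5518, (cx,cy)=(0.9998,0.0211)
member 4 (2-3): L=5.4292, (cx,cy)=(0.3030,0.9530)
member 5 (2-4): L=3.6400, (cx,cy)=(1.0000,0.0000)
member 6 (3-4): L=5.5453, (cx,cy)=(0.3598,-0.9330)
member 7 (3-5): L=3.9149, (cx,cy)=(0.9998,-0.0217)
member 8 (4-5): L=5.4388, (cx,cy)=(0.3528,0.9357)
solve A·x = −loads:
  F[0-1] = -2077.0138 N (compression)
  F[0-2] = -1069.0469 N (compression)
  F[1-2] = +2026.0677 N (tension)
  F[1-3] = -1479.6138 N (compression)
  F[2-3] = -1991.4246 N (compression)
  F[2-4] = +243.7372 N (tension)
  F[3-4] = -734.3683 N (compression)
  F[3-5] = +2288.4218 N (tension)
  F[4-5] = -57.9941 N (compression)
  Rx@0 = +1838.9300 N
  Ry@0 = +1929.0584 N
  Ry@4 = +739.4616 N

2288.422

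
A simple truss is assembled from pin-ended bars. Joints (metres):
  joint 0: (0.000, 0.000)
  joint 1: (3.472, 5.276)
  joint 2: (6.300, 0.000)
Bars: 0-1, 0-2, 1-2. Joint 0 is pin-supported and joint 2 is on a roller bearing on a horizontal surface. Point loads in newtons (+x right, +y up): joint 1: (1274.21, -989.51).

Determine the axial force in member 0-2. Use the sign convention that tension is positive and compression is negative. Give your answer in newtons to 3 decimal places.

N=3 nodes, M=3 members, R=3 reactions → 2N=6, M+R=6
member 0 (0-1): L=6.3159, (cx,cy)=(0.5497,0.8353)
member 1 (0-2): L=6.3000, (cx,cy)=(1.0000,0.0000)
member 2 (1-2): L=5.9861, (cx,cy)=(0.4724,-0.8814)
solve A·x = −loads:
  F[0-1] = +745.7013 N (tension)
  F[0-2] = +864.2822 N (tension)
  F[1-2] = -1829.4576 N (compression)
  Rx@0 = -1274.2100 N
  Ry@0 = -622.9203 N
  Ry@2 = +1612.4303 N

864.282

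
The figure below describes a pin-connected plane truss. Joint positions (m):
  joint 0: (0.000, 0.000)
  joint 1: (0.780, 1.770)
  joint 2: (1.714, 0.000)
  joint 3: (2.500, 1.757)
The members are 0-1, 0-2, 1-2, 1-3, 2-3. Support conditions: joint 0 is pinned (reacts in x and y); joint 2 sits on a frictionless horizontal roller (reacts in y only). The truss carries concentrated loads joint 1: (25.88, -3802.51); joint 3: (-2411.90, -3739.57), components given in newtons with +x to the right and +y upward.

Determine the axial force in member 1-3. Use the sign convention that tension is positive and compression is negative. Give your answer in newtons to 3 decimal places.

N=4 nodes, M=5 members, R=3 reactions → 2N=8, M+R=8
member 0 (0-1): L=1.9342, (cx,cy)=(0.4033,0.9151)
member 1 (0-2): L=1.7140, (cx,cy)=(1.0000,0.0000)
member 2 (1-2): L=2.0013, (cx,cy)=(0.4667,-0.8844)
member 3 (1-3): L=1.7200, (cx,cy)=(1.0000,-0.0076)
member 4 (2-3): L=1.9248, (cx,cy)=(0.4084,0.9128)
solve A·x = −loads:
  F[0-1] = -3062.9726 N (compression)
  F[0-2] = -1150.8508 N (compression)
  F[1-2] = -1123.9688 N (compression)
  F[1-3] = -736.5213 N (compression)
  F[2-3] = -4102.8054 N (compression)
  Rx@0 = +2386.0200 N
  Ry@0 = +2802.8839 N
  Ry@2 = +4739.1961 N

-736.521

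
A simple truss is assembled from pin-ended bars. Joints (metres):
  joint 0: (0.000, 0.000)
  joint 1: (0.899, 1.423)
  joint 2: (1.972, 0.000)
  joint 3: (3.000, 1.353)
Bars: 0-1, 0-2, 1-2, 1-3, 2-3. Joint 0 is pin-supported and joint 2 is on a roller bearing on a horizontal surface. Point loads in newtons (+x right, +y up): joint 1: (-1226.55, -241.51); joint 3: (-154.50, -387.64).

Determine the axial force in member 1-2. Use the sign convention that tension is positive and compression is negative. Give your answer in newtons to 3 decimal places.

844.586

N=4 nodes, M=5 members, R=3 reactions → 2N=8, M+R=8
member 0 (0-1): L=1.6832, (cx,cy)=(0.5341,0.8454)
member 1 (0-2): L=1.9720, (cx,cy)=(1.0000,0.0000)
member 2 (1-2): L=1.7822, (cx,cy)=(0.6021,-0.7984)
member 3 (1-3): L=2.1022, (cx,cy)=(0.9994,-0.0333)
member 4 (2-3): L=1.6992, (cx,cy)=(0.6050,0.7962)
solve A·x = −loads:
  F[0-1] = -1088.7138 N (compression)
  F[0-2] = -799.5628 N (compression)
  F[1-2] = +844.5858 N (tension)
  F[1-3] = +136.6448 N (tension)
  F[2-3] = -481.1227 N (compression)
  Rx@0 = +1381.0500 N
  Ry@0 = +920.4186 N
  Ry@2 = -291.2686 N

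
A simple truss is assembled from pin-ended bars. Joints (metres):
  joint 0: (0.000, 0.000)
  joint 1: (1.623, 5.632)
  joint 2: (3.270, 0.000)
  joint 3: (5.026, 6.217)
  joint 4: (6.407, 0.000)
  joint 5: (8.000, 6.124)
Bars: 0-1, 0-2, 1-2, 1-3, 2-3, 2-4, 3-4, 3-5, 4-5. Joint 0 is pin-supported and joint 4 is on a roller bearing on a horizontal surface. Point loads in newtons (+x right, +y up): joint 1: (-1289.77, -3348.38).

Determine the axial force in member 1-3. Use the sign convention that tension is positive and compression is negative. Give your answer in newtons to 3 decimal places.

N=6 nodes, M=9 members, R=3 reactions → 2N=12, M+R=12
member 0 (0-1): L=5.8612, (cx,cy)=(0.2769,0.9609)
member 1 (0-2): L=3.2700, (cx,cy)=(1.0000,0.0000)
member 2 (1-2): L=5.8679, (cx,cy)=(0.2807,-0.9598)
member 3 (1-3): L=3.4529, (cx,cy)=(0.9855,0.1694)
member 4 (2-3): L=6.4602, (cx,cy)=(0.2718,0.9623)
member 5 (2-4): L=3.1370, (cx,cy)=(1.0000,0.0000)
member 6 (3-4): L=6.3685, (cx,cy)=(0.2168,-0.9762)
member 7 (3-5): L=2.9755, (cx,cy)=(0.9995,-0.0313)
member 8 (4-5): L=6.3278, (cx,cy)=(0.2517,0.9678)
solve A·x = −loads:
  F[0-1] = -3781.8176 N (compression)
  F[0-2] = -242.5612 N (compression)
  F[1-2] = +324.6410 N (tension)
  F[1-3] = +153.6622 N (tension)
  F[2-3] = -323.7815 N (compression)
  F[2-4] = -63.4316 N (compression)
  F[3-4] = +292.5173 N (tension)
  F[3-5] = -0.0000 N (tension)
  F[4-5] = +0.0000 N (tension)
  Rx@0 = +1289.7700 N
  Ry@0 = +3633.9370 N
  Ry@4 = -285.5570 N

153.662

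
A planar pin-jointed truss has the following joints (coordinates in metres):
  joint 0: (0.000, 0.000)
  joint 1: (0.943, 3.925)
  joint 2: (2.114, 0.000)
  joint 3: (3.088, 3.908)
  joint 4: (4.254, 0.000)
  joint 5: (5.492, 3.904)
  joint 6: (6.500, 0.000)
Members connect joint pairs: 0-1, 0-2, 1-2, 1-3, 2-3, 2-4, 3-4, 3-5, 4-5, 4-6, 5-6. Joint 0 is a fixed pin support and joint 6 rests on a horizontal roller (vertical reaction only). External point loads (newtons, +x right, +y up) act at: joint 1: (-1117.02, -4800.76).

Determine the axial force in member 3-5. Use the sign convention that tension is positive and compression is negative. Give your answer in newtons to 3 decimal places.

N=7 nodes, M=11 members, R=3 reactions → 2N=14, M+R=14
member 0 (0-1): L=4.0367, (cx,cy)=(0.2336,0.9723)
member 1 (0-2): L=2.1140, (cx,cy)=(1.0000,0.0000)
member 2 (1-2): L=4.0960, (cx,cy)=(0.2859,-0.9583)
member 3 (1-3): L=2.1451, (cx,cy)=(1.0000,-0.0079)
member 4 (2-3): L=4.0275, (cx,cy)=(0.2418,0.9703)
member 5 (2-4): L=2.1400, (cx,cy)=(1.0000,0.0000)
member 6 (3-4): L=4.0782, (cx,cy)=(0.2859,-0.9583)
member 7 (3-5): L=2.4040, (cx,cy)=(1.0000,-0.0017)
member 8 (4-5): L=4.0956, (cx,cy)=(0.3023,0.9532)
member 9 (4-6): L=2.2460, (cx,cy)=(1.0000,0.0000)
member 10 (5-6): L=4.0320, (cx,cy)=(0.2500,-0.9682)
solve A·x = −loads:
  F[0-1] = -4914.7754 N (compression)
  F[0-2] = +31.1068 N (tension)
  F[1-2] = -22.7247 N (compression)
  F[1-3] = -24.6108 N (compression)
  F[2-3] = +22.4424 N (tension)
  F[2-4] = +19.1827 N (tension)
  F[3-4] = -22.9064 N (compression)
  F[3-5] = -12.6336 N (compression)
  F[4-5] = +23.0275 N (tension)
  F[4-6] = +5.6729 N (tension)
  F[5-6] = -22.6918 N (compression)
  Rx@0 = +1117.0200 N
  Ry@0 = +4778.7887 N
  Ry@6 = +21.9713 N

-12.634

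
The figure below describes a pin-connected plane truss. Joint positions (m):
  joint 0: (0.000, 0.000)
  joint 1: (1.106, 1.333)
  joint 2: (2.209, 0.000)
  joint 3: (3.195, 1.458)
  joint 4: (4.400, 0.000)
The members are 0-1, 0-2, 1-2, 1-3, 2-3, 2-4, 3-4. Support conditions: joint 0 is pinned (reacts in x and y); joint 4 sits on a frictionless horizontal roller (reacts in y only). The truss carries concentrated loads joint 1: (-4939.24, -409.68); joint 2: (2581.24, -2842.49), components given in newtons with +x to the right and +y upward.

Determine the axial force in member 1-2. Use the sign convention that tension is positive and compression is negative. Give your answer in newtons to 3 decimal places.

N=5 nodes, M=7 members, R=3 reactions → 2N=10, M+R=10
member 0 (0-1): L=1.7321, (cx,cy)=(0.6385,0.7696)
member 1 (0-2): L=2.2090, (cx,cy)=(1.0000,0.0000)
member 2 (1-2): L=1.7302, (cx,cy)=(0.6375,-0.7704)
member 3 (1-3): L=2.0927, (cx,cy)=(0.9982,0.0597)
member 4 (2-3): L=1.7601, (cx,cy)=(0.5602,0.8284)
member 5 (2-4): L=2.1910, (cx,cy)=(1.0000,0.0000)
member 6 (3-4): L=1.8915, (cx,cy)=(0.6371,-0.7708)
solve A·x = −loads:
  F[0-1] = -4182.0834 N (compression)
  F[0-2] = +312.4112 N (tension)
  F[1-2] = +3641.6203 N (tension)
  F[1-3] = -52.8296 N (compression)
  F[2-3] = +44.4591 N (tension)
  F[2-4] = +27.8296 N (tension)
  F[3-4] = -43.6844 N (compression)
  Rx@0 = +2358.0000 N
  Ry@0 = +3218.4974 N
  Ry@4 = +33.6726 N

3641.620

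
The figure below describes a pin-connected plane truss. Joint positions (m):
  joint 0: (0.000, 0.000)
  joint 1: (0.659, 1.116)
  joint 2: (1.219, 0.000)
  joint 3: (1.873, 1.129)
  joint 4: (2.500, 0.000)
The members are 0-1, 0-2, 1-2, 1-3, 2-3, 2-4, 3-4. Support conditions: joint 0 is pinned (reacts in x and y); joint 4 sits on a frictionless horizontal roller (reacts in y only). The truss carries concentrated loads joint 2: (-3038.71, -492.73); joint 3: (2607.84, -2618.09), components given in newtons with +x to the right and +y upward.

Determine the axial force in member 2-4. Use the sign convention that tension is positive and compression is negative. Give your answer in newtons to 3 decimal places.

1876.795

N=5 nodes, M=7 members, R=3 reactions → 2N=10, M+R=10
member 0 (0-1): L=1.2960, (cx,cy)=(0.5085,0.8611)
member 1 (0-2): L=1.2190, (cx,cy)=(1.0000,0.0000)
member 2 (1-2): L=1.2486, (cx,cy)=(0.4485,-0.8938)
member 3 (1-3): L=1.2141, (cx,cy)=(0.9999,0.0107)
member 4 (2-3): L=1.3047, (cx,cy)=(0.5012,0.8653)
member 5 (2-4): L=1.2810, (cx,cy)=(1.0000,0.0000)
member 6 (3-4): L=1.2914, (cx,cy)=(0.4855,-0.8742)
solve A·x = −loads:
  F[0-1] = +311.9439 N (tension)
  F[0-2] = -589.4839 N (compression)
  F[1-2] = -297.0328 N (compression)
  F[1-3] = +291.8483 N (tension)
  F[2-3] = +876.2398 N (tension)
  F[2-4] = +1876.7952 N (tension)
  F[3-4] = -3865.6046 N (compression)
  Rx@0 = +430.8700 N
  Ry@0 = -268.6087 N
  Ry@4 = +3379.4287 N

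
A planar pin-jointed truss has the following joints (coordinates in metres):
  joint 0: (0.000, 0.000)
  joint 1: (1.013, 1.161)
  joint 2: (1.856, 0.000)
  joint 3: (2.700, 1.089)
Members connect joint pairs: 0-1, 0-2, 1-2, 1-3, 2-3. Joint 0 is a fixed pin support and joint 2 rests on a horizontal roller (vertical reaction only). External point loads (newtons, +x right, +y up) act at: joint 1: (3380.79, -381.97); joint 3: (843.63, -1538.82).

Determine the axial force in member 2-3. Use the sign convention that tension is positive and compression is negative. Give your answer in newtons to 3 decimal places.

N=4 nodes, M=5 members, R=3 reactions → 2N=8, M+R=8
member 0 (0-1): L=1.5408, (cx,cy)=(0.6574,0.7535)
member 1 (0-2): L=1.8560, (cx,cy)=(1.0000,0.0000)
member 2 (1-2): L=1.4348, (cx,cy)=(0.5875,-0.8092)
member 3 (1-3): L=1.6885, (cx,cy)=(0.9991,-0.0426)
member 4 (2-3): L=1.3778, (cx,cy)=(0.6126,0.7904)
solve A·x = −loads:
  F[0-1] = +4162.0202 N (tension)
  F[0-2] = +1488.1116 N (tension)
  F[1-2] = -4451.5964 N (compression)
  F[1-3] = +1972.8478 N (tension)
  F[2-3] = -1840.4419 N (compression)
  Rx@0 = -4224.4200 N
  Ry@0 = -3136.0849 N
  Ry@2 = +5056.8749 N

-1840.442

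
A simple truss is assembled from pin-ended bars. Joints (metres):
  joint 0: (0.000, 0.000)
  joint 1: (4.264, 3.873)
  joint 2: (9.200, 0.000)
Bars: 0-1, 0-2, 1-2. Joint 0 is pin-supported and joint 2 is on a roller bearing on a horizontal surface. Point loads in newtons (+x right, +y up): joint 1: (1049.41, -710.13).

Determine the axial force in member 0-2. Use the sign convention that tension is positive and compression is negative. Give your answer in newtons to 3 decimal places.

N=3 nodes, M=3 members, R=3 reactions → 2N=6, M+R=6
member 0 (0-1): L=5.7604, (cx,cy)=(0.7402,0.6724)
member 1 (0-2): L=9.2000, (cx,cy)=(1.0000,0.0000)
member 2 (1-2): L=6.2741, (cx,cy)=(0.7867,-0.6173)
solve A·x = −loads:
  F[0-1] = +90.3969 N (tension)
  F[0-2] = +982.4955 N (tension)
  F[1-2] = -1248.8384 N (compression)
  Rx@0 = -1049.4100 N
  Ry@0 = -60.7786 N
  Ry@2 = +770.9086 N

982.495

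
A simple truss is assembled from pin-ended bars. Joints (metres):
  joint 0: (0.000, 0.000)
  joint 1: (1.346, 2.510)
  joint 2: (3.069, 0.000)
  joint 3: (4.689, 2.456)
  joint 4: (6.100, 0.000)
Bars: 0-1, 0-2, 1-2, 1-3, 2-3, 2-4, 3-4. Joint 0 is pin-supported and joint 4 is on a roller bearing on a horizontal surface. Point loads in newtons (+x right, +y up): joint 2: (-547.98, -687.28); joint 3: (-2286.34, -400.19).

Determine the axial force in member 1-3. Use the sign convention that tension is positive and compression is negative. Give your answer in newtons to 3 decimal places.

-1675.073

N=5 nodes, M=7 members, R=3 reactions → 2N=10, M+R=10
member 0 (0-1): L=2.8481, (cx,cy)=(0.4726,0.8813)
member 1 (0-2): L=3.0690, (cx,cy)=(1.0000,0.0000)
member 2 (1-2): L=3.0445, (cx,cy)=(0.5659,-0.8244)
member 3 (1-3): L=3.3434, (cx,cy)=(0.9999,-0.0162)
member 4 (2-3): L=2.9422, (cx,cy)=(0.5506,0.8348)
member 5 (2-4): L=3.0310, (cx,cy)=(1.0000,0.0000)
member 6 (3-4): L=2.8325, (cx,cy)=(0.4982,-0.8671)
solve A·x = −loads:
  F[0-1] = -1537.0806 N (compression)
  F[0-2] = -2107.9086 N (compression)
  F[1-2] = +1675.8622 N (tension)
  F[1-3] = -1675.0727 N (compression)
  F[2-3] = -831.8265 N (compression)
  F[2-4] = -153.4697 N (compression)
  F[3-4] = +308.0776 N (tension)
  Rx@0 = +2834.3200 N
  Ry@0 = +1354.6008 N
  Ry@4 = -267.1308 N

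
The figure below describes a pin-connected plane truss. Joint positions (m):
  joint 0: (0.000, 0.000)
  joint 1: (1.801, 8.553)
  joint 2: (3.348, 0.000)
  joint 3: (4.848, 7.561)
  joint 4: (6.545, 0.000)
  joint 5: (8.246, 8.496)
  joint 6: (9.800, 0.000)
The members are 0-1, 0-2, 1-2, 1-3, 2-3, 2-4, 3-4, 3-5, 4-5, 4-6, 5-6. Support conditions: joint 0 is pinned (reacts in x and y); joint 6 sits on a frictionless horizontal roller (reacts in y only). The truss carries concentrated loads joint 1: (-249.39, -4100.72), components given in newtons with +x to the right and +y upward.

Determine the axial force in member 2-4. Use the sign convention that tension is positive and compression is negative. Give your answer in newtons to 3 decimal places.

351.019

N=7 nodes, M=11 members, R=3 reactions → 2N=14, M+R=14
member 0 (0-1): L=8.7406, (cx,cy)=(0.2061,0.9785)
member 1 (0-2): L=3.3480, (cx,cy)=(1.0000,0.0000)
member 2 (1-2): L=8.6918, (cx,cy)=(0.1780,-0.9840)
member 3 (1-3): L=3.2044, (cx,cy)=(0.9509,-0.3096)
member 4 (2-3): L=7.7084, (cx,cy)=(0.1946,0.9809)
member 5 (2-4): L=3.1970, (cx,cy)=(1.0000,0.0000)
member 6 (3-4): L=7.7491, (cx,cy)=(0.2190,-0.9757)
member 7 (3-5): L=3.5243, (cx,cy)=(0.9642,0.2653)
member 8 (4-5): L=8.6646, (cx,cy)=(0.1963,0.9805)
member 9 (4-6): L=3.2550, (cx,cy)=(1.0000,0.0000)
member 10 (5-6): L=8.6370, (cx,cy)=(0.1799,-0.9837)
solve A·x = −loads:
  F[0-1] = -3642.9372 N (compression)
  F[0-2] = +501.2403 N (tension)
  F[1-2] = -402.5198 N (compression)
  F[1-3] = -451.7920 N (compression)
  F[2-3] = +403.8123 N (tension)
  F[2-4] = +351.0186 N (tension)
  F[3-4] = -610.5711 N (compression)
  F[3-5] = -225.3842 N (compression)
  F[4-5] = +607.5733 N (tension)
  F[4-6] = +98.0314 N (tension)
  F[5-6] = -544.8472 N (compression)
  Rx@0 = +249.3900 N
  Ry@0 = +3564.7645 N
  Ry@6 = +535.9555 N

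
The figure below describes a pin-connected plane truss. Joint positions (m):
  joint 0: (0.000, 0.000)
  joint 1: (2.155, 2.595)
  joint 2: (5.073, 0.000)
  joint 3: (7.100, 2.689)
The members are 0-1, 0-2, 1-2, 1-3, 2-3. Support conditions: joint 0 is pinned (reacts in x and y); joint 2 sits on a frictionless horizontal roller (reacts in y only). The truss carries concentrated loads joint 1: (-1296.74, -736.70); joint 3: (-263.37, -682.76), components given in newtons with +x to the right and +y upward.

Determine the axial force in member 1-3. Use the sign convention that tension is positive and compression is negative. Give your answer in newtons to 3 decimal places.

N=4 nodes, M=5 members, R=3 reactions → 2N=8, M+R=8
member 0 (0-1): L=3.3731, (cx,cy)=(0.6389,0.7693)
member 1 (0-2): L=5.0730, (cx,cy)=(1.0000,0.0000)
member 2 (1-2): L=3.9050, (cx,cy)=(0.7473,-0.6645)
member 3 (1-3): L=4.9459, (cx,cy)=(0.9998,0.0190)
member 4 (2-3): L=3.3674, (cx,cy)=(0.6019,0.7985)
solve A·x = −loads:
  F[0-1] = -1239.8963 N (compression)
  F[0-2] = -767.9759 N (compression)
  F[1-2] = +334.0899 N (tension)
  F[1-3] = +255.0020 N (tension)
  F[2-3] = -861.0833 N (compression)
  Rx@0 = +1560.1100 N
  Ry@0 = +953.8692 N
  Ry@2 = +465.5908 N

255.002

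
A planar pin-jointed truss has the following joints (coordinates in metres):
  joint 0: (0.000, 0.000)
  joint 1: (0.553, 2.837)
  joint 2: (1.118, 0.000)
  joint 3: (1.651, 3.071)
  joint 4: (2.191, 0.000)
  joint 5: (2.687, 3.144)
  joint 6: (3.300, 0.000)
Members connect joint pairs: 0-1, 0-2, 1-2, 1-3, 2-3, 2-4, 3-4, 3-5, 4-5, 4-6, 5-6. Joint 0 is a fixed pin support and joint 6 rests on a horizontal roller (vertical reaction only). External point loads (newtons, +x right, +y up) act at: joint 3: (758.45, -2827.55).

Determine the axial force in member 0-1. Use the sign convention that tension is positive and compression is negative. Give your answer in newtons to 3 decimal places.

N=7 nodes, M=11 members, R=3 reactions → 2N=14, M+R=14
member 0 (0-1): L=2.8904, (cx,cy)=(0.1913,0.9815)
member 1 (0-2): L=1.1180, (cx,cy)=(1.0000,0.0000)
member 2 (1-2): L=2.8927, (cx,cy)=(0.1953,-0.9807)
member 3 (1-3): L=1.1227, (cx,cy)=(0.9780,0.2084)
member 4 (2-3): L=3.1169, (cx,cy)=(0.1710,0.9853)
member 5 (2-4): L=1.0730, (cx,cy)=(1.0000,0.0000)
member 6 (3-4): L=3.1181, (cx,cy)=(0.1732,-0.9849)
member 7 (3-5): L=1.0386, (cx,cy)=(0.9975,0.0703)
member 8 (4-5): L=3.1829, (cx,cy)=(0.1558,0.9878)
member 9 (4-6): L=1.1090, (cx,cy)=(1.0000,0.0000)
member 10 (5-6): L=3.2032, (cx,cy)=(0.1914,-0.9815)
solve A·x = −loads:
  F[0-1] = -720.4081 N (compression)
  F[0-2] = +896.2809 N (tension)
  F[1-2] = +662.9004 N (tension)
  F[1-3] = -273.3104 N (compression)
  F[2-3] = -659.8521 N (compression)
  F[2-4] = +1138.5940 N (tension)
  F[3-4] = -2207.0954 N (compression)
  F[3-5] = -758.2411 N (compression)
  F[4-5] = +2200.6304 N (tension)
  F[4-6] = +413.4338 N (tension)
  F[5-6] = -2160.3786 N (compression)
  Rx@0 = -758.4500 N
  Ry@0 = +707.1000 N
  Ry@6 = +2120.4500 N

-720.408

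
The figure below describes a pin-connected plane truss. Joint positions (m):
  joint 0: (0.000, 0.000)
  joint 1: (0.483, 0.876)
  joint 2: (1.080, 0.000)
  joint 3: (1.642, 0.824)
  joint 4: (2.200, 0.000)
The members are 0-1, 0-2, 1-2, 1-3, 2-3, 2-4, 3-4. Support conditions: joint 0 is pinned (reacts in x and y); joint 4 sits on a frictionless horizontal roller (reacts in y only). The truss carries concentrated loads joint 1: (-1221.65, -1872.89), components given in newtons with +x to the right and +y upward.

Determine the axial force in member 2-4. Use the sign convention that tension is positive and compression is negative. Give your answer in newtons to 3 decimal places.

N=5 nodes, M=7 members, R=3 reactions → 2N=10, M+R=10
member 0 (0-1): L=1.0003, (cx,cy)=(0.4828,0.8757)
member 1 (0-2): L=1.0800, (cx,cy)=(1.0000,0.0000)
member 2 (1-2): L=1.0601, (cx,cy)=(0.5632,-0.8263)
member 3 (1-3): L=1.1602, (cx,cy)=(0.9990,-0.0448)
member 4 (2-3): L=0.9974, (cx,cy)=(0.5635,0.8261)
member 5 (2-4): L=1.1200, (cx,cy)=(1.0000,0.0000)
member 6 (3-4): L=0.9952, (cx,cy)=(0.5607,-0.8280)
solve A·x = −loads:
  F[0-1] = -2224.6484 N (compression)
  F[0-2] = -147.5019 N (compression)
  F[1-2] = +85.6799 N (tension)
  F[1-3] = +99.3502 N (tension)
  F[2-3] = -85.7011 N (compression)
  F[2-4] = -50.9611 N (compression)
  F[3-4] = +90.8859 N (tension)
  Rx@0 = +1221.6500 N
  Ry@0 = +1948.1443 N
  Ry@4 = -75.2543 N

-50.961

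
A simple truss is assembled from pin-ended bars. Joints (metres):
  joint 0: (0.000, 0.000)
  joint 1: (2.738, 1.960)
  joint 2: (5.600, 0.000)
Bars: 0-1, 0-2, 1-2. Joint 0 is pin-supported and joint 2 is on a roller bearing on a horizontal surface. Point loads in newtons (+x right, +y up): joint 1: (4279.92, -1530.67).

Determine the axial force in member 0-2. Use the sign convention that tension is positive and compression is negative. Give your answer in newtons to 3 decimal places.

3280.144

N=3 nodes, M=3 members, R=3 reactions → 2N=6, M+R=6
member 0 (0-1): L=3.3672, (cx,cy)=(0.8131,0.5821)
member 1 (0-2): L=5.6000, (cx,cy)=(1.0000,0.0000)
member 2 (1-2): L=3.4688, (cx,cy)=(0.8251,-0.5650)
solve A·x = −loads:
  F[0-1] = +1229.5380 N (tension)
  F[0-2] = +3280.1445 N (tension)
  F[1-2] = -3975.6109 N (compression)
  Rx@0 = -4279.9200 N
  Ry@0 = -715.6903 N
  Ry@2 = +2246.3603 N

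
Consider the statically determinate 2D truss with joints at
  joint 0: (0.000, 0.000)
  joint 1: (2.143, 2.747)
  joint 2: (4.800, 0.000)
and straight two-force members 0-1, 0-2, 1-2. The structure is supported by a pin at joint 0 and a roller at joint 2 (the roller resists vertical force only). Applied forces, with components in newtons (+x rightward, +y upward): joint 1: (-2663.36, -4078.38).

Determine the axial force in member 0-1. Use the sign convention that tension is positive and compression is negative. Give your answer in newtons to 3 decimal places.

-4796.434

N=3 nodes, M=3 members, R=3 reactions → 2N=6, M+R=6
member 0 (0-1): L=3.4840, (cx,cy)=(0.6151,0.7885)
member 1 (0-2): L=4.8000, (cx,cy)=(1.0000,0.0000)
member 2 (1-2): L=3.8217, (cx,cy)=(0.6952,-0.7188)
solve A·x = −loads:
  F[0-1] = -4796.4337 N (compression)
  F[0-2] = +286.8902 N (tension)
  F[1-2] = -412.6528 N (compression)
  Rx@0 = +2663.3600 N
  Ry@0 = +3781.7720 N
  Ry@2 = +296.6080 N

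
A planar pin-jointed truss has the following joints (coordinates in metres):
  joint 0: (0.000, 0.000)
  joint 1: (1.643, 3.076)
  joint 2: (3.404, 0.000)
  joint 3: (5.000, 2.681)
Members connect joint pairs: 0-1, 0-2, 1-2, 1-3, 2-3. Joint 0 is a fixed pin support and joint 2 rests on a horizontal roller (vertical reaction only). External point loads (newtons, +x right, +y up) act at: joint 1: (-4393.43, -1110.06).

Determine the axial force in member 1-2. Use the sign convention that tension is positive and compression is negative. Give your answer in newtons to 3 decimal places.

N=4 nodes, M=5 members, R=3 reactions → 2N=8, M+R=8
member 0 (0-1): L=3.4873, (cx,cy)=(0.4711,0.8821)
member 1 (0-2): L=3.4040, (cx,cy)=(1.0000,0.0000)
member 2 (1-2): L=3.5444, (cx,cy)=(0.4968,-0.8678)
member 3 (1-3): L=3.3802, (cx,cy)=(0.9931,-0.1169)
member 4 (2-3): L=3.1201, (cx,cy)=(0.5115,0.8593)
solve A·x = −loads:
  F[0-1] = -5151.9922 N (compression)
  F[0-2] = -1966.1264 N (compression)
  F[1-2] = +3957.2818 N (tension)
  F[1-3] = -0.0000 N (compression)
  F[2-3] = +0.0000 N (tension)
  Rx@0 = +4393.4300 N
  Ry@0 = +4544.3614 N
  Ry@2 = -3434.3014 N

3957.282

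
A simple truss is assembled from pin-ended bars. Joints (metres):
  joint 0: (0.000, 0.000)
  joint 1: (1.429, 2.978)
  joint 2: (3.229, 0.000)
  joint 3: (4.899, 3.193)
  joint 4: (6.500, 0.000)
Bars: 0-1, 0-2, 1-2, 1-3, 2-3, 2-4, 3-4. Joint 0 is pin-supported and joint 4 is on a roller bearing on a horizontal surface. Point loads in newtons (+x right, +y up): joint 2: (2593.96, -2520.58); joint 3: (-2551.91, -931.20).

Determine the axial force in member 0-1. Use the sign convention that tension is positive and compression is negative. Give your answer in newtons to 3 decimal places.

N=5 nodes, M=7 members, R=3 reactions → 2N=10, M+R=10
member 0 (0-1): L=3.3031, (cx,cy)=(0.4326,0.9016)
member 1 (0-2): L=3.2290, (cx,cy)=(1.0000,0.0000)
member 2 (1-2): L=3.4797, (cx,cy)=(0.5173,-0.8558)
member 3 (1-3): L=3.4767, (cx,cy)=(0.9981,0.0618)
member 4 (2-3): L=3.6034, (cx,cy)=(0.4635,0.8861)
member 5 (2-4): L=3.2710, (cx,cy)=(1.0000,0.0000)
member 6 (3-4): L=3.5719, (cx,cy)=(0.4482,-0.8939)
solve A·x = −loads:
  F[0-1] = -3051.7392 N (compression)
  F[0-2] = +1362.3020 N (tension)
  F[1-2] = +3006.7275 N (tension)
  F[1-3] = -2881.0933 N (compression)
  F[2-3] = -59.3848 N (compression)
  F[2-4] = +351.1912 N (tension)
  F[3-4] = -783.5221 N (compression)
  Rx@0 = -42.0500 N
  Ry@0 = +2751.3718 N
  Ry@4 = +700.4082 N

-3051.739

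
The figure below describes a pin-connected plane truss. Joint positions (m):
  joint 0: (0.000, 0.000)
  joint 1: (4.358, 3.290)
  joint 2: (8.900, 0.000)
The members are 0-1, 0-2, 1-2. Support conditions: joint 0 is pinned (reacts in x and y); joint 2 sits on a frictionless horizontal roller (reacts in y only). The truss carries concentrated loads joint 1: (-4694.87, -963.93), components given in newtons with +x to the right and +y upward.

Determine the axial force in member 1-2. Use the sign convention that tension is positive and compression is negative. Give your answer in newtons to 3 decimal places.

N=3 nodes, M=3 members, R=3 reactions → 2N=6, M+R=6
member 0 (0-1): L=5.4604, (cx,cy)=(0.7981,0.6025)
member 1 (0-2): L=8.9000, (cx,cy)=(1.0000,0.0000)
member 2 (1-2): L=5.6084, (cx,cy)=(0.8099,-0.5866)
solve A·x = −loads:
  F[0-1] = -3696.9059 N (compression)
  F[0-2] = -1744.3469 N (compression)
  F[1-2] = +2153.8861 N (tension)
  Rx@0 = +4694.8700 N
  Ry@0 = +2227.4486 N
  Ry@2 = -1263.5186 N

2153.886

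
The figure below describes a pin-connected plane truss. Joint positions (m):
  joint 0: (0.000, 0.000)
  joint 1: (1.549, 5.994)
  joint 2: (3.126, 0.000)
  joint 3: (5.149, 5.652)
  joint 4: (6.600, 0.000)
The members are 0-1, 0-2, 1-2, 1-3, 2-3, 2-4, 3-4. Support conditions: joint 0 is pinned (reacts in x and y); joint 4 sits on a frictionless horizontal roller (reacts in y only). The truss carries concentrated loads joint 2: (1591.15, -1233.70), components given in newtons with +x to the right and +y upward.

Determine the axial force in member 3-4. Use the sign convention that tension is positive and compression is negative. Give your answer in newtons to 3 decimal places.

N=5 nodes, M=7 members, R=3 reactions → 2N=10, M+R=10
member 0 (0-1): L=6.1909, (cx,cy)=(0.2502,0.9682)
member 1 (0-2): L=3.1260, (cx,cy)=(1.0000,0.0000)
member 2 (1-2): L=6.1980, (cx,cy)=(0.2544,-0.9671)
member 3 (1-3): L=3.6162, (cx,cy)=(0.9955,-0.0946)
member 4 (2-3): L=6.0031, (cx,cy)=(0.3370,0.9415)
member 5 (2-4): L=3.4740, (cx,cy)=(1.0000,0.0000)
member 6 (3-4): L=5.8353, (cx,cy)=(0.2487,-0.9686)
solve A·x = −loads:
  F[0-1] = -670.7082 N (compression)
  F[0-2] = +1758.9647 N (tension)
  F[1-2] = +705.5942 N (tension)
  F[1-3] = -348.9084 N (compression)
  F[2-3] = +585.5791 N (tension)
  F[2-4] = +150.0099 N (tension)
  F[3-4] = -603.2735 N (compression)
  Rx@0 = -1591.1500 N
  Ry@0 = +649.3748 N
  Ry@4 = +584.3252 N

-603.273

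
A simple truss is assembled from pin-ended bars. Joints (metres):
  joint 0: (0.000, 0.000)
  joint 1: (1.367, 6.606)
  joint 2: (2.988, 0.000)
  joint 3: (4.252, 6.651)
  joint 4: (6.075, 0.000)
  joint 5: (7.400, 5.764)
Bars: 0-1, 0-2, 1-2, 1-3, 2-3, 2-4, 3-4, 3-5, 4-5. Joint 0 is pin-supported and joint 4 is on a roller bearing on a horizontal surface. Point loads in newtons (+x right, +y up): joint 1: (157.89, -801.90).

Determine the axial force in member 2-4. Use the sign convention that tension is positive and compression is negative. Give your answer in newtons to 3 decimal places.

N=6 nodes, M=9 members, R=3 reactions → 2N=12, M+R=12
member 0 (0-1): L=6.7460, (cx,cy)=(0.2026,0.9793)
member 1 (0-2): L=2.9880, (cx,cy)=(1.0000,0.0000)
member 2 (1-2): L=6.8020, (cx,cy)=(0.2383,-0.9712)
member 3 (1-3): L=2.8854, (cx,cy)=(0.9999,0.0156)
member 4 (2-3): L=6.7700, (cx,cy)=(0.1867,0.9824)
member 5 (2-4): L=3.0870, (cx,cy)=(1.0000,0.0000)
member 6 (3-4): L=6.8963, (cx,cy)=(0.2643,-0.9644)
member 7 (3-5): L=3.2706, (cx,cy)=(0.9625,-0.2712)
member 8 (4-5): L=5.9143, (cx,cy)=(0.2240,0.9746)
solve A·x = −loads:
  F[0-1] = -459.2941 N (compression)
  F[0-2] = +250.9613 N (tension)
  F[1-2] = -365.2141 N (compression)
  F[1-3] = -163.9460 N (compression)
  F[2-3] = +361.0402 N (tension)
  F[2-4] = +96.5181 N (tension)
  F[3-4] = -365.1228 N (compression)
  F[3-5] = +0.0000 N (tension)
  F[4-5] = -0.0000 N (compression)
  Rx@0 = -157.8900 N
  Ry@0 = +449.7652 N
  Ry@4 = +352.1348 N

96.518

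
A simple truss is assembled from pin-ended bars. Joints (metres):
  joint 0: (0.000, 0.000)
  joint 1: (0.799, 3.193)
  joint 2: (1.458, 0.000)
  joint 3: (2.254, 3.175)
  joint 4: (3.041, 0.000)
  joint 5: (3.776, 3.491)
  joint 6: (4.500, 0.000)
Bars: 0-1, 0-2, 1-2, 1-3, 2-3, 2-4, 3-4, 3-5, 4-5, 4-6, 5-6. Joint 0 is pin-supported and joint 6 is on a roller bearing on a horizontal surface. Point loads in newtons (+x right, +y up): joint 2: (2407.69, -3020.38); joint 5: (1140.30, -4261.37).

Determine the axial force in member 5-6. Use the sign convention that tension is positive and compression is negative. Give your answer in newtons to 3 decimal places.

-5554.722

N=7 nodes, M=11 members, R=3 reactions → 2N=14, M+R=14
member 0 (0-1): L=3.2915, (cx,cy)=(0.2428,0.9701)
member 1 (0-2): L=1.4580, (cx,cy)=(1.0000,0.0000)
member 2 (1-2): L=3.2603, (cx,cy)=(0.2021,-0.9794)
member 3 (1-3): L=1.4551, (cx,cy)=(0.9999,-0.0124)
member 4 (2-3): L=3.2733, (cx,cy)=(0.2432,0.9700)
member 5 (2-4): L=1.5830, (cx,cy)=(1.0000,0.0000)
member 6 (3-4): L=3.2711, (cx,cy)=(0.2406,-0.9706)
member 7 (3-5): L=1.5545, (cx,cy)=(0.9791,0.2033)
member 8 (4-5): L=3.5675, (cx,cy)=(0.2060,0.9785)
member 9 (4-6): L=1.4590, (cx,cy)=(1.0000,0.0000)
member 10 (5-6): L=3.5653, (cx,cy)=(0.2031,-0.9792)
solve A·x = −loads:
  F[0-1] = -1899.5833 N (compression)
  F[0-2] = +4009.1140 N (tension)
  F[1-2] = +1892.2592 N (tension)
  F[1-3] = -843.6688 N (compression)
  F[2-3] = +1203.3016 N (tension)
  F[2-4] = +1691.2823 N (tension)
  F[3-4] = -1265.9598 N (compression)
  F[3-5] = -251.6560 N (compression)
  F[4-5] = +1255.7127 N (tension)
  F[4-6] = +1127.9935 N (tension)
  F[5-6] = -5554.7216 N (compression)
  Rx@0 = -3547.9900 N
  Ry@0 = +1842.7646 N
  Ry@6 = +5438.9854 N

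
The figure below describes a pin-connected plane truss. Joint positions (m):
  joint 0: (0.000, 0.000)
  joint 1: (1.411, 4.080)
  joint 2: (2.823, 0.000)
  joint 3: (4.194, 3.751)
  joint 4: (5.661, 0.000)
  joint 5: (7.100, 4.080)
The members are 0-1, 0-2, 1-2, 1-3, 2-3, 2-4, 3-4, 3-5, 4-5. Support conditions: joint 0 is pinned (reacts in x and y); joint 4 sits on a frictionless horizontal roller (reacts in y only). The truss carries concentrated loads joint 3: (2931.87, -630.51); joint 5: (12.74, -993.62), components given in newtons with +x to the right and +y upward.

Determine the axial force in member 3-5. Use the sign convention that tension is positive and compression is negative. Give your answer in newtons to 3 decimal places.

N=6 nodes, M=9 members, R=3 reactions → 2N=12, M+R=12
member 0 (0-1): L=4.3171, (cx,cy)=(0.3268,0.9451)
member 1 (0-2): L=2.8230, (cx,cy)=(1.0000,0.0000)
member 2 (1-2): L=4.3174, (cx,cy)=(0.3270,-0.9450)
member 3 (1-3): L=2.8024, (cx,cy)=(0.9931,-0.1174)
member 4 (2-3): L=3.9937, (cx,cy)=(0.3433,0.9392)
member 5 (2-4): L=2.8380, (cx,cy)=(1.0000,0.0000)
member 6 (3-4): L=4.0277, (cx,cy)=(0.3642,-0.9313)
member 7 (3-5): L=2.9246, (cx,cy)=(0.9937,0.1125)
member 8 (4-5): L=4.3263, (cx,cy)=(0.3326,0.9431)
solve A·x = −loads:
  F[0-1] = +2159.6406 N (tension)
  F[0-2] = +2238.7530 N (tension)
  F[1-2] = -2344.0042 N (compression)
  F[1-3] = +1482.7098 N (tension)
  F[2-3] = +2358.4263 N (tension)
  F[2-4] = +662.5279 N (tension)
  F[3-4] = -2822.6028 N (compression)
  F[3-5] = +380.7077 N (tension)
  F[4-5] = -1099.0231 N (compression)
  Rx@0 = -2944.6100 N
  Ry@0 = -2041.0324 N
  Ry@4 = +3665.1624 N

380.708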